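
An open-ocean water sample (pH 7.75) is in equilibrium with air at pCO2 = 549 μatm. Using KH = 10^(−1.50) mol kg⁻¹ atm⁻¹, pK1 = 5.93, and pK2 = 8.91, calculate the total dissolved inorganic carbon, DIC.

[CO2*] = KH · pCO2 = 10^(−1.50) × 549×10^-6 = 1.736×10^-5 mol/kg
α₀ = 1/(1 + K1/[H⁺] + K1K2/[H⁺]²) = 1/(1 + 10^+1.82 + 10^+0.66) = 0.01396
DIC = [CO2*]/α₀ = 1.736×10^-5 / 0.01396 = 1.24 mmol/kg

DIC = 1.24 mmol/kg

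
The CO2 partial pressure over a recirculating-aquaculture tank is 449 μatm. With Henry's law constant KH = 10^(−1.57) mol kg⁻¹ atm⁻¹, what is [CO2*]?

KH = 10^(−1.57) = 2.692×10^-2 mol kg⁻¹ atm⁻¹
[CO2*] = KH · pCO2 = 2.692×10^-2 × 449×10^-6 atm = 1.21×10^-5 mol/kg

[CO2*] = 12.1 μmol/kg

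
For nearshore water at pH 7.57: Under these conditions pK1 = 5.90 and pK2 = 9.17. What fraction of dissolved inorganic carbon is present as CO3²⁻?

α₂ = 1 / (1 + [H⁺]/K2 + [H⁺]²/(K1K2)) = 1 / (1 + 10^+1.60 + 10^-0.07)
   = 1 / (1 + 39.811 + 0.85114) = 1/41.662 = 0.02400

α₂ = 0.0240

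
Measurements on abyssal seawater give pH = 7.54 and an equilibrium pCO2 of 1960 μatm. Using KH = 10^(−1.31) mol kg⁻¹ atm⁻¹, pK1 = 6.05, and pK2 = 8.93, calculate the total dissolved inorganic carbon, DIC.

DIC = 3.18 mmol/kg

[CO2*] = KH · pCO2 = 10^(−1.31) × 1960×10^-6 = 9.600×10^-5 mol/kg
α₀ = 1/(1 + K1/[H⁺] + K1K2/[H⁺]²) = 1/(1 + 10^+1.49 + 10^+0.10) = 0.03016
DIC = [CO2*]/α₀ = 9.600×10^-5 / 0.03016 = 3.18 mmol/kg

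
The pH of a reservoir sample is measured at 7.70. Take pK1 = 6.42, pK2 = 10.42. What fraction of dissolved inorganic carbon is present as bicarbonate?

α₁ = 1 / (1 + [H⁺]/K1 + K2/[H⁺]) = 1 / (1 + 10^-1.28 + 10^-2.72)
   = 1 / (1 + 0.052481 + 0.0019055) = 1/1.0544 = 0.9484

α₁ = 0.948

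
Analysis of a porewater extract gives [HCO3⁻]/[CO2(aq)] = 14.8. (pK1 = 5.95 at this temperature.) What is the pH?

pH = 7.12

From K1 = [H⁺][HCO3⁻]/[CO2(aq)]:  pH = pK1 + log₁₀([HCO3⁻]/[CO2(aq)])
log₁₀(14.8) = +1.170
pH = 5.95 + (+1.170) = 7.12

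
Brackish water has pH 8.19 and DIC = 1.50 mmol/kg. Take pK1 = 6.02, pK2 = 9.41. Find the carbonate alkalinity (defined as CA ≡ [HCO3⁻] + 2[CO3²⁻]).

CA = [HCO3⁻] + 2[CO3²⁻] = (α₁ + 2α₂)·DIC
At pH 8.19: [H⁺]/K1 = 10^-2.17 = 0.0067608, K2/[H⁺] = 10^-1.22 = 0.060256
α₁ = 1/(1 + 0.0067608 + 0.060256) = 1/1.0670 = 0.9372; α₂ = α₁·K2/[H⁺] = 0.05647
α₁ + 2α₂ = 1.0501
CA = 1.0501 × 1.50 = 1.58 mmol/kg

CA = 1.58 mmol/kg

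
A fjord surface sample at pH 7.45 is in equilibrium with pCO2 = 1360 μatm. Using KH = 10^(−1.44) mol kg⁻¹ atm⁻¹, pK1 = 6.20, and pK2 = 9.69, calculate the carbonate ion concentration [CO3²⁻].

[CO2*] = KH · pCO2 = 10^(−1.44) × 1360×10^-6 = 4.938×10^-5 mol/kg
α₀ = 1/(1 + K1/[H⁺] + K1K2/[H⁺]²) = 1/(1 + 10^+1.25 + 10^-0.99) = 0.05295
DIC = [CO2*]/α₀ = 4.938×10^-5 / 0.05295 = 0.9325 mmol/kg
[CO3²⁻] = α₂·DIC; α₂ = 0.005419, so [CO3²⁻] = 0.005419 × 0.9325 = 0.00505 mmol/kg = 5.05 μmol/kg

[CO3²⁻] = 5.05 μmol/kg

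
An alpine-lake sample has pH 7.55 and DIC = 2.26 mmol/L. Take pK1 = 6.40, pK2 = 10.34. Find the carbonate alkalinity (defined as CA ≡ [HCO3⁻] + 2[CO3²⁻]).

CA = [HCO3⁻] + 2[CO3²⁻] = (α₁ + 2α₂)·DIC
At pH 7.55: [H⁺]/K1 = 10^-1.15 = 0.070795, K2/[H⁺] = 10^-2.79 = 0.0016218
α₁ = 1/(1 + 0.070795 + 0.0016218) = 1/1.0724 = 0.9325; α₂ = α₁·K2/[H⁺] = 0.001512
α₁ + 2α₂ = 0.9355
CA = 0.9355 × 2.26 = 2.11 mmol/L

CA = 2.11 mmol/L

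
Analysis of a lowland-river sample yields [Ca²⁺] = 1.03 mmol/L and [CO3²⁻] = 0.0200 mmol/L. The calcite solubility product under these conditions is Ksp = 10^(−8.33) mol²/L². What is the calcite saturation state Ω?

Ω = 4.40

Ksp = 10^(−8.33) = 4.677×10^-9
Ω = [Ca²⁺][CO3²⁻]/Ksp = (1.03×10^-3)(0.0200×10^-3) / 4.677×10^-9 = 4.40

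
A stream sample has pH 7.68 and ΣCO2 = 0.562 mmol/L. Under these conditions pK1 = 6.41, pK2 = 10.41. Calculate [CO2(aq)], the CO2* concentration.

[CO2*] = 0.0286 mmol/L

α₀ = 1 / (1 + K1/[H⁺] + K1K2/[H⁺]²) = 1 / (1 + 10^+1.27 + 10^-1.46)
   = 1 / (1 + 18.621 + 0.034674) = 1/19.656 = 0.05088
[CO2*] = α₀ × DIC = 0.05088 × 0.562 = 0.0286 mmol/L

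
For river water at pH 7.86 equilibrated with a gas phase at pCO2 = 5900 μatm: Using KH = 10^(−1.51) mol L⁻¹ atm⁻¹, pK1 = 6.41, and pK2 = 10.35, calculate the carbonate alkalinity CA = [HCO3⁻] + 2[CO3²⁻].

CA = 5.17 mmol/L

[CO2*] = KH · pCO2 = 10^(−1.51) × 5900×10^-6 = 1.823×10^-4 mol/L
α₀ = 1/(1 + K1/[H⁺] + K1K2/[H⁺]²) = 1/(1 + 10^+1.45 + 10^-1.04) = 0.03416
DIC = [CO2*]/α₀ = 1.823×10^-4 / 0.03416 = 5.338 mmol/L
CA = (α₁ + 2α₂)·DIC = (0.9627 + 2×0.003115) × 5.338 = 5.17 mmol/L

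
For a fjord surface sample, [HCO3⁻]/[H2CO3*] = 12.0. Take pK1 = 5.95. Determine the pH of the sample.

From K1 = [H⁺][HCO3⁻]/[H2CO3*]:  pH = pK1 + log₁₀([HCO3⁻]/[H2CO3*])
log₁₀(12.0) = +1.079
pH = 5.95 + (+1.079) = 7.03

pH = 7.03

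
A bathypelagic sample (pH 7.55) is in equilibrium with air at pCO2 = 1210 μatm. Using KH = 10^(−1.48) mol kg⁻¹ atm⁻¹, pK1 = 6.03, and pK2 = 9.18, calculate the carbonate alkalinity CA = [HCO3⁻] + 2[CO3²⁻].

[CO2*] = KH · pCO2 = 10^(−1.48) × 1210×10^-6 = 4.007×10^-5 mol/kg
α₀ = 1/(1 + K1/[H⁺] + K1K2/[H⁺]²) = 1/(1 + 10^+1.52 + 10^-0.11) = 0.02866
DIC = [CO2*]/α₀ = 4.007×10^-5 / 0.02866 = 1.398 mmol/kg
CA = (α₁ + 2α₂)·DIC = (0.9491 + 2×0.02225) × 1.398 = 1.39 mmol/kg

CA = 1.39 mmol/kg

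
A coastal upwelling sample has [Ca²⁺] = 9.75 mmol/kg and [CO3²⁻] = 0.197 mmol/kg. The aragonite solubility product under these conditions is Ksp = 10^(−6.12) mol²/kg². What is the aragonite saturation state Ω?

Ω = 2.53

Ksp = 10^(−6.12) = 7.586×10^-7
Ω = [Ca²⁺][CO3²⁻]/Ksp = (9.75×10^-3)(0.197×10^-3) / 7.586×10^-7 = 2.53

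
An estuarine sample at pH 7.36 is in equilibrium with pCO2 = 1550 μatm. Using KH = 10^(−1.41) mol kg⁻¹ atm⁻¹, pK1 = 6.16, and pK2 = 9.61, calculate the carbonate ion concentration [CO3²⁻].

[CO2*] = KH · pCO2 = 10^(−1.41) × 1550×10^-6 = 6.030×10^-5 mol/kg
α₀ = 1/(1 + K1/[H⁺] + K1K2/[H⁺]²) = 1/(1 + 10^+1.20 + 10^-1.05) = 0.05904
DIC = [CO2*]/α₀ = 6.030×10^-5 / 0.05904 = 1.021 mmol/kg
[CO3²⁻] = α₂·DIC; α₂ = 0.005262, so [CO3²⁻] = 0.005262 × 1.021 = 0.00537 mmol/kg = 5.37 μmol/kg

[CO3²⁻] = 5.37 μmol/kg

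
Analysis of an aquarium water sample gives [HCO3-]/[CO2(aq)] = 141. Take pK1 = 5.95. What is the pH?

pH = 8.10

From K1 = [H⁺][HCO3-]/[CO2(aq)]:  pH = pK1 + log₁₀([HCO3-]/[CO2(aq)])
log₁₀(141) = +2.149
pH = 5.95 + (+2.149) = 8.10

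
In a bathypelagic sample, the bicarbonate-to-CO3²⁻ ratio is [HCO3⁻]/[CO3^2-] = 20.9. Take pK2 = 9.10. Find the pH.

pH = 7.78

From K2 = [H⁺][CO3^2-]/[HCO3⁻]:  pH = pK2 − log₁₀([HCO3⁻]/[CO3^2-])
log₁₀(20.9) = +1.320
pH = 9.10 − (+1.320) = 7.78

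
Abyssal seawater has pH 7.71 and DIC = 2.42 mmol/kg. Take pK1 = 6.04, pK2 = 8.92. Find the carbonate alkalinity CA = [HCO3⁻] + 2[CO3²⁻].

CA = [HCO3⁻] + 2[CO3²⁻] = (α₁ + 2α₂)·DIC
At pH 7.71: [H⁺]/K1 = 10^-1.67 = 0.021380, K2/[H⁺] = 10^-1.21 = 0.061660
α₁ = 1/(1 + 0.021380 + 0.061660) = 1/1.0830 = 0.9233; α₂ = α₁·K2/[H⁺] = 0.05693
α₁ + 2α₂ = 1.0372
CA = 1.0372 × 2.42 = 2.51 mmol/kg

CA = 2.51 mmol/kg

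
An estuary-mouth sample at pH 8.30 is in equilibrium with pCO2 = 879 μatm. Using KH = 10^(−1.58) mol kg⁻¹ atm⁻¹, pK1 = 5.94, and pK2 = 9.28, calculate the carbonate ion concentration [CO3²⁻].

[CO2*] = KH · pCO2 = 10^(−1.58) × 879×10^-6 = 2.312×10^-5 mol/kg
α₀ = 1/(1 + K1/[H⁺] + K1K2/[H⁺]²) = 1/(1 + 10^+2.36 + 10^+1.38) = 0.003936
DIC = [CO2*]/α₀ = 2.312×10^-5 / 0.003936 = 5.874 mmol/kg
[CO3²⁻] = α₂·DIC; α₂ = 0.09441, so [CO3²⁻] = 0.09441 × 5.874 = 0.555 mmol/kg

[CO3²⁻] = 0.555 mmol/kg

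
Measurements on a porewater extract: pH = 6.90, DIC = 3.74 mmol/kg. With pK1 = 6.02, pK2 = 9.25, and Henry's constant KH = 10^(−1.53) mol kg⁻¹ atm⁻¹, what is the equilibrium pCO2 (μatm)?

pCO2 = 1.47×10^4 μatm

α₀ = 1 / (1 + K1/[H⁺] + K1K2/[H⁺]²) = 1 / (1 + 10^+0.88 + 10^-1.47)
   = 1 / (1 + 7.5858 + 0.033884) = 1/8.6197 = 0.1160
[CO2*] = α₀ × DIC = 0.1160 × 3.74 = 0.4339 mmol/kg
pCO2 = [CO2*]/KH = 4.339×10^-4 / 2.951×10^-2 = 1.47×10^4 μatm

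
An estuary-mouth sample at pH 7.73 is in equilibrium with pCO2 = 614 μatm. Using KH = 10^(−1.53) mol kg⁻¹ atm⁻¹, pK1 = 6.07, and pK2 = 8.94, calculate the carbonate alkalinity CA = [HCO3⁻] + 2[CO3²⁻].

[CO2*] = KH · pCO2 = 10^(−1.53) × 614×10^-6 = 1.812×10^-5 mol/kg
α₀ = 1/(1 + K1/[H⁺] + K1K2/[H⁺]²) = 1/(1 + 10^+1.66 + 10^+0.45) = 0.02019
DIC = [CO2*]/α₀ = 1.812×10^-5 / 0.02019 = 0.8975 mmol/kg
CA = (α₁ + 2α₂)·DIC = (0.9229 + 2×0.05691) × 0.8975 = 0.930 mmol/kg

CA = 0.930 mmol/kg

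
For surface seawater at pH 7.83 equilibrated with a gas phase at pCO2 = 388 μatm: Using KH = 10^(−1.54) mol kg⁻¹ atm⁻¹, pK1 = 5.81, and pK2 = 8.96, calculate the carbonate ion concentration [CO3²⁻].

[CO2*] = KH · pCO2 = 10^(−1.54) × 388×10^-6 = 1.119×10^-5 mol/kg
α₀ = 1/(1 + K1/[H⁺] + K1K2/[H⁺]²) = 1/(1 + 10^+2.02 + 10^+0.89) = 0.008812
DIC = [CO2*]/α₀ = 1.119×10^-5 / 0.008812 = 1.270 mmol/kg
[CO3²⁻] = α₂·DIC; α₂ = 0.06841, so [CO3²⁻] = 0.06841 × 1.270 = 0.0869 mmol/kg

[CO3²⁻] = 0.0869 mmol/kg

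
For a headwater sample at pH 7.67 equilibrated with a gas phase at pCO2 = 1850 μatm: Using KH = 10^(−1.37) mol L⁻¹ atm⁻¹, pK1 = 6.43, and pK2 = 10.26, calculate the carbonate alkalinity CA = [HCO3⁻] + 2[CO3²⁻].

[CO2*] = KH · pCO2 = 10^(−1.37) × 1850×10^-6 = 7.892×10^-5 mol/L
α₀ = 1/(1 + K1/[H⁺] + K1K2/[H⁺]²) = 1/(1 + 10^+1.24 + 10^-1.35) = 0.05428
DIC = [CO2*]/α₀ = 7.892×10^-5 / 0.05428 = 1.454 mmol/L
CA = (α₁ + 2α₂)·DIC = (0.9433 + 2×0.002425) × 1.454 = 1.38 mmol/L

CA = 1.38 mmol/L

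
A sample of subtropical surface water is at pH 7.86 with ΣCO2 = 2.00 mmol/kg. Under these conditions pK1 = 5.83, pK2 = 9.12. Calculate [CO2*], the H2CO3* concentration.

[CO2*] = 17.5 μmol/kg

α₀ = 1 / (1 + K1/[H⁺] + K1K2/[H⁺]²) = 1 / (1 + 10^+2.03 + 10^+0.77)
   = 1 / (1 + 107.15 + 5.8884) = 1/114.04 = 0.008769
[CO2*] = α₀ × DIC = 0.008769 × 2.00 = 0.0175 mmol/kg = 17.5 μmol/kg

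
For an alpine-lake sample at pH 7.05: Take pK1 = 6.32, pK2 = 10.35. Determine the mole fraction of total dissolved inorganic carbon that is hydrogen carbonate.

α₁ = 1 / (1 + [H⁺]/K1 + K2/[H⁺]) = 1 / (1 + 10^-0.73 + 10^-3.30)
   = 1 / (1 + 0.18621 + 0.00050119) = 1/1.1867 = 0.8427

α₁ = 0.843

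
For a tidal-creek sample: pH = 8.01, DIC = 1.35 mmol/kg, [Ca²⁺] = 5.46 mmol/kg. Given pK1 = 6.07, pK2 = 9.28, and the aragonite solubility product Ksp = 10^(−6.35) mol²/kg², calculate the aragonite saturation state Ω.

α₂ = 1 / (1 + [H⁺]/K2 + [H⁺]²/(K1K2)) = 1 / (1 + 10^+1.27 + 10^-0.67)
   = 1 / (1 + 18.621 + 0.21380) = 1/19.835 = 0.05042
[CO3²⁻] = α₂ × DIC = 0.05042 × 1.35 = 0.06806 mmol/kg
Ksp = 10^(−6.35) = 4.467×10^-7
Ω = [Ca²⁺][CO3²⁻]/Ksp = (5.46×10^-3)(6.806×10^-5) / 4.467×10^-7 = 0.832

Ω = 0.832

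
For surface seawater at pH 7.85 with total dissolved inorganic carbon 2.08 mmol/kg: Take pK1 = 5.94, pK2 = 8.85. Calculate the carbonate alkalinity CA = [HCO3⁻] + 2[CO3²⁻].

CA = [HCO3⁻] + 2[CO3²⁻] = (α₁ + 2α₂)·DIC
At pH 7.85: [H⁺]/K1 = 10^-1.91 = 0.012303, K2/[H⁺] = 10^-1.00 = 0.10000
α₁ = 1/(1 + 0.012303 + 0.10000) = 1/1.1123 = 0.8990; α₂ = α₁·K2/[H⁺] = 0.08990
α₁ + 2α₂ = 1.0788
CA = 1.0788 × 2.08 = 2.24 mmol/kg

CA = 2.24 mmol/kg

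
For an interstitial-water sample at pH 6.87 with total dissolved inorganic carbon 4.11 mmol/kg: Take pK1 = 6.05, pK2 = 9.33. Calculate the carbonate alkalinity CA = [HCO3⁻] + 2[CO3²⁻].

CA = [HCO3⁻] + 2[CO3²⁻] = (α₁ + 2α₂)·DIC
At pH 6.87: [H⁺]/K1 = 10^-0.82 = 0.15136, K2/[H⁺] = 10^-2.46 = 0.0034674
α₁ = 1/(1 + 0.15136 + 0.0034674) = 1/1.1548 = 0.8659; α₂ = α₁·K2/[H⁺] = 0.003003
α₁ + 2α₂ = 0.8719
CA = 0.8719 × 4.11 = 3.58 mmol/kg

CA = 3.58 mmol/kg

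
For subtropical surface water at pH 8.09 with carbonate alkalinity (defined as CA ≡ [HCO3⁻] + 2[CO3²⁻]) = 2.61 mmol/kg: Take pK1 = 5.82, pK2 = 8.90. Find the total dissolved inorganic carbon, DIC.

CA = [HCO3⁻] + 2[CO3²⁻] = (α₁ + 2α₂)·DIC
At pH 8.09: [H⁺]/K1 = 10^-2.27 = 0.0053703, K2/[H⁺] = 10^-0.81 = 0.15488
α₁ = 1/(1 + 0.0053703 + 0.15488) = 1/1.1603 = 0.8619; α₂ = α₁·K2/[H⁺] = 0.1335
α₁ + 2α₂ = 1.1289
DIC = CA / (α₁ + 2α₂) = 2.61 / 1.1289 = 2.31 mmol/kg

DIC = 2.31 mmol/kg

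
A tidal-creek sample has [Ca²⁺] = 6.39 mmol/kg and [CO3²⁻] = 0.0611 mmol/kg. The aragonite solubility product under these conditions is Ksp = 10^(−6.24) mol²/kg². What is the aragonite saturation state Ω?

Ksp = 10^(−6.24) = 5.754×10^-7
Ω = [Ca²⁺][CO3²⁻]/Ksp = (6.39×10^-3)(0.0611×10^-3) / 5.754×10^-7 = 0.678

Ω = 0.678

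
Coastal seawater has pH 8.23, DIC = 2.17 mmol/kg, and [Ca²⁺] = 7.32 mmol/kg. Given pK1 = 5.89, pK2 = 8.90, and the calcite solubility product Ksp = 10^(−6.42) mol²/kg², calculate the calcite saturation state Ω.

Ω = 7.33

α₂ = 1 / (1 + [H⁺]/K2 + [H⁺]²/(K1K2)) = 1 / (1 + 10^+0.67 + 10^-1.67)
   = 1 / (1 + 4.6774 + 0.021380) = 1/5.6987 = 0.1755
[CO3²⁻] = α₂ × DIC = 0.1755 × 2.17 = 0.3808 mmol/kg
Ksp = 10^(−6.42) = 3.802×10^-7
Ω = [Ca²⁺][CO3²⁻]/Ksp = (7.32×10^-3)(3.808×10^-4) / 3.802×10^-7 = 7.33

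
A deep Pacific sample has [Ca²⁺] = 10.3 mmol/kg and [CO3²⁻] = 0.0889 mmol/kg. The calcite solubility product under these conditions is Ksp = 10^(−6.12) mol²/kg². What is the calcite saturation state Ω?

Ω = 1.21

Ksp = 10^(−6.12) = 7.586×10^-7
Ω = [Ca²⁺][CO3²⁻]/Ksp = (10.3×10^-3)(0.0889×10^-3) / 7.586×10^-7 = 1.21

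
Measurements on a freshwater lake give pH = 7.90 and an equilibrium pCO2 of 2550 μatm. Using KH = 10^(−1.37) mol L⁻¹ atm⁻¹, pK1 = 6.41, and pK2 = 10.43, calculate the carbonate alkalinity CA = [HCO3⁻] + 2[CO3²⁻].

[CO2*] = KH · pCO2 = 10^(−1.37) × 2550×10^-6 = 1.088×10^-4 mol/L
α₀ = 1/(1 + K1/[H⁺] + K1K2/[H⁺]²) = 1/(1 + 10^+1.49 + 10^-1.04) = 0.03126
DIC = [CO2*]/α₀ = 1.088×10^-4 / 0.03126 = 3.480 mmol/L
CA = (α₁ + 2α₂)·DIC = (0.9659 + 2×0.002851) × 3.480 = 3.38 mmol/L

CA = 3.38 mmol/L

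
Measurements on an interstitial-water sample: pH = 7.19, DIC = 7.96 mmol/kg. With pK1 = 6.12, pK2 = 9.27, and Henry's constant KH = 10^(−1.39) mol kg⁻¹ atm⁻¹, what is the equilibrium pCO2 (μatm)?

α₀ = 1 / (1 + K1/[H⁺] + K1K2/[H⁺]²) = 1 / (1 + 10^+1.07 + 10^-1.01)
   = 1 / (1 + 11.749 + 0.097724) = 1/12.847 = 0.07784
[CO2*] = α₀ × DIC = 0.07784 × 7.96 = 0.6196 mmol/kg
pCO2 = [CO2*]/KH = 6.196×10^-4 / 4.074×10^-2 = 1.52×10^4 μatm

pCO2 = 1.52×10^4 μatm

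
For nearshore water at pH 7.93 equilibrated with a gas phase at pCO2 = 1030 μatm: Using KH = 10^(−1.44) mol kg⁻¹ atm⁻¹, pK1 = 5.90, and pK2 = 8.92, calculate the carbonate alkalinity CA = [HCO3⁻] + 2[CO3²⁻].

[CO2*] = KH · pCO2 = 10^(−1.44) × 1030×10^-6 = 3.740×10^-5 mol/kg
α₀ = 1/(1 + K1/[H⁺] + K1K2/[H⁺]²) = 1/(1 + 10^+2.03 + 10^+1.04) = 0.008395
DIC = [CO2*]/α₀ = 3.740×10^-5 / 0.008395 = 4.455 mmol/kg
CA = (α₁ + 2α₂)·DIC = (0.8996 + 2×0.09205) × 4.455 = 4.83 mmol/kg

CA = 4.83 mmol/kg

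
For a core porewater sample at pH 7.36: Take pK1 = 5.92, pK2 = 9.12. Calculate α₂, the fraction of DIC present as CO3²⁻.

α₂ = 1 / (1 + [H⁺]/K2 + [H⁺]²/(K1K2)) = 1 / (1 + 10^+1.76 + 10^+0.32)
   = 1 / (1 + 57.544 + 2.0893) = 1/60.633 = 0.01649

α₂ = 0.0165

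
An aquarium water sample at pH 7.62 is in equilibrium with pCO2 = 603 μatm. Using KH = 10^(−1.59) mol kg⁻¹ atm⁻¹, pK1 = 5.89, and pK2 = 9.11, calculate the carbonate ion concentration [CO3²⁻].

[CO3²⁻] = 0.0269 mmol/kg

[CO2*] = KH · pCO2 = 10^(−1.59) × 603×10^-6 = 1.550×10^-5 mol/kg
α₀ = 1/(1 + K1/[H⁺] + K1K2/[H⁺]²) = 1/(1 + 10^+1.73 + 10^+0.24) = 0.01772
DIC = [CO2*]/α₀ = 1.550×10^-5 / 0.01772 = 0.8748 mmol/kg
[CO3²⁻] = α₂·DIC; α₂ = 0.03079, so [CO3²⁻] = 0.03079 × 0.8748 = 0.0269 mmol/kg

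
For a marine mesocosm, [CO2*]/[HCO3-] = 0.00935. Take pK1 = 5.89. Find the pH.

From K1 = [H⁺][HCO3-]/[CO2*]:  pH = pK1 − log₁₀([CO2*]/[HCO3-])
log₁₀(0.00935) = -2.029
pH = 5.89 − (-2.029) = 7.92

pH = 7.92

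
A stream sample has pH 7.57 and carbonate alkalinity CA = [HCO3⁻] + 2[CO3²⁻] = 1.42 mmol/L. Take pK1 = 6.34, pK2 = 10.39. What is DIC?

CA = [HCO3⁻] + 2[CO3²⁻] = (α₁ + 2α₂)·DIC
At pH 7.57: [H⁺]/K1 = 10^-1.23 = 0.058884, K2/[H⁺] = 10^-2.82 = 0.0015136
α₁ = 1/(1 + 0.058884 + 0.0015136) = 1/1.0604 = 0.9430; α₂ = α₁·K2/[H⁺] = 0.001427
α₁ + 2α₂ = 0.9459
DIC = CA / (α₁ + 2α₂) = 1.42 / 0.9459 = 1.50 mmol/L

DIC = 1.50 mmol/L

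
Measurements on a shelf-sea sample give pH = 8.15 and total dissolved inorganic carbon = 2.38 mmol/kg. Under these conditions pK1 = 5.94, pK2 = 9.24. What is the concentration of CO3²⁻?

[CO3²⁻] = 0.178 mmol/kg

α₂ = 1 / (1 + [H⁺]/K2 + [H⁺]²/(K1K2)) = 1 / (1 + 10^+1.09 + 10^-1.12)
   = 1 / (1 + 12.303 + 0.075858) = 1/13.379 = 0.07475
[CO3²⁻] = α₂ × DIC = 0.07475 × 2.38 = 0.178 mmol/kg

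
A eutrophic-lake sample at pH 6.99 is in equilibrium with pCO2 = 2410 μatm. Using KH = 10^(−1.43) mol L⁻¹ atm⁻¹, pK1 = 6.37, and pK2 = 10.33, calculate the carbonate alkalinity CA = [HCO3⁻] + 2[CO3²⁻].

[CO2*] = KH · pCO2 = 10^(−1.43) × 2410×10^-6 = 8.954×10^-5 mol/L
α₀ = 1/(1 + K1/[H⁺] + K1K2/[H⁺]²) = 1/(1 + 10^+0.62 + 10^-2.72) = 0.1934
DIC = [CO2*]/α₀ = 8.954×10^-5 / 0.1934 = 0.4630 mmol/L
CA = (α₁ + 2α₂)·DIC = (0.8062 + 2×0.0003685) × 0.4630 = 0.374 mmol/L

CA = 0.374 mmol/L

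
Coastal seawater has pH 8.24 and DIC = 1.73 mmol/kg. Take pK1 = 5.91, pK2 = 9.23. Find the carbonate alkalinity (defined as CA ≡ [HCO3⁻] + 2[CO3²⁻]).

CA = [HCO3⁻] + 2[CO3²⁻] = (α₁ + 2α₂)·DIC
At pH 8.24: [H⁺]/K1 = 10^-2.33 = 0.0046774, K2/[H⁺] = 10^-0.99 = 0.10233
α₁ = 1/(1 + 0.0046774 + 0.10233) = 1/1.1070 = 0.9033; α₂ = α₁·K2/[H⁺] = 0.09244
α₁ + 2α₂ = 1.0882
CA = 1.0882 × 1.73 = 1.88 mmol/kg

CA = 1.88 mmol/kg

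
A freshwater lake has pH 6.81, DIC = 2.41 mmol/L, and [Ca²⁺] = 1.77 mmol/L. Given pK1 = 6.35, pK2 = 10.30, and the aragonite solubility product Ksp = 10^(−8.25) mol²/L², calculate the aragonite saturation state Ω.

α₂ = 1 / (1 + [H⁺]/K2 + [H⁺]²/(K1K2)) = 1 / (1 + 10^+3.49 + 10^+3.03)
   = 1 / (1 + 3090.3 + 1071.5) = 1/4162.8 = 0.0002402
[CO3²⁻] = α₂ × DIC = 0.0002402 × 2.41 = 0.0005789 mmol/L = 0.5789 μmol/L
Ksp = 10^(−8.25) = 5.623×10^-9
Ω = [Ca²⁺][CO3²⁻]/Ksp = (1.77×10^-3)(5.789×10^-7) / 5.623×10^-9 = 0.182

Ω = 0.182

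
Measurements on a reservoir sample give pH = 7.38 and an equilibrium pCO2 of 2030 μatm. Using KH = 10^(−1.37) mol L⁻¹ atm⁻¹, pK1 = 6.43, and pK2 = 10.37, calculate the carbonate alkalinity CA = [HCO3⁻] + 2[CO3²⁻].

[CO2*] = KH · pCO2 = 10^(−1.37) × 2030×10^-6 = 8.660×10^-5 mol/L
α₀ = 1/(1 + K1/[H⁺] + K1K2/[H⁺]²) = 1/(1 + 10^+0.95 + 10^-2.04) = 0.1008
DIC = [CO2*]/α₀ = 8.660×10^-5 / 0.1008 = 0.8592 mmol/L
CA = (α₁ + 2α₂)·DIC = (0.8983 + 2×0.0009192) × 0.8592 = 0.773 mmol/L

CA = 0.773 mmol/L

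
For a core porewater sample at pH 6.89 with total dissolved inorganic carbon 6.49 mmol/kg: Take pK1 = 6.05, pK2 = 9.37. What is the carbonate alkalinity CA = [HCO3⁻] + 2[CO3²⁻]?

CA = [HCO3⁻] + 2[CO3²⁻] = (α₁ + 2α₂)·DIC
At pH 6.89: [H⁺]/K1 = 10^-0.84 = 0.14454, K2/[H⁺] = 10^-2.48 = 0.0033113
α₁ = 1/(1 + 0.14454 + 0.0033113) = 1/1.1479 = 0.8712; α₂ = α₁·K2/[H⁺] = 0.002885
α₁ + 2α₂ = 0.8770
CA = 0.8770 × 6.49 = 5.69 mmol/kg

CA = 5.69 mmol/kg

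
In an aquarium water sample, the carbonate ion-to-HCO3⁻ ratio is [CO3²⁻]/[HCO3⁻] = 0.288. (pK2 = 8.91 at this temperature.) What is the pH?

pH = 8.37

From K2 = [H⁺][CO3²⁻]/[HCO3⁻]:  pH = pK2 + log₁₀([CO3²⁻]/[HCO3⁻])
log₁₀(0.288) = -0.541
pH = 8.91 + (-0.541) = 8.37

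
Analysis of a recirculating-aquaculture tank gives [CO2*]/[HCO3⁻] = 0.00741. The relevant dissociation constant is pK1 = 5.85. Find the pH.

From K1 = [H⁺][HCO3⁻]/[CO2*]:  pH = pK1 − log₁₀([CO2*]/[HCO3⁻])
log₁₀(0.00741) = -2.130
pH = 5.85 − (-2.130) = 7.98

pH = 7.98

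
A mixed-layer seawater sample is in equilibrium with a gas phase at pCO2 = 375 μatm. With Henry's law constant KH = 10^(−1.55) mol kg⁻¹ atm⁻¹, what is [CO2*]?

[CO2*] = 10.6 μmol/kg

KH = 10^(−1.55) = 2.818×10^-2 mol kg⁻¹ atm⁻¹
[CO2*] = KH · pCO2 = 2.818×10^-2 × 375×10^-6 atm = 1.06×10^-5 mol/kg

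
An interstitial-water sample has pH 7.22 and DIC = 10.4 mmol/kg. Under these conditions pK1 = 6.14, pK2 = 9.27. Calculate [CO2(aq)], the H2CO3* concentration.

[CO2*] = 0.792 mmol/kg

α₀ = 1 / (1 + K1/[H⁺] + K1K2/[H⁺]²) = 1 / (1 + 10^+1.08 + 10^-0.97)
   = 1 / (1 + 12.023 + 0.10715) = 1/13.130 = 0.07616
[CO2*] = α₀ × DIC = 0.07616 × 10.4 = 0.792 mmol/kg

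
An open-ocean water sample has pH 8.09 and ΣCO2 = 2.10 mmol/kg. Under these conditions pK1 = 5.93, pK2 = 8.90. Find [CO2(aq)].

α₀ = 1 / (1 + K1/[H⁺] + K1K2/[H⁺]²) = 1 / (1 + 10^+2.16 + 10^+1.35)
   = 1 / (1 + 144.54 + 22.387) = 1/167.93 = 0.005955
[CO2*] = α₀ × DIC = 0.005955 × 2.10 = 0.0125 mmol/kg = 12.5 μmol/kg

[CO2*] = 12.5 μmol/kg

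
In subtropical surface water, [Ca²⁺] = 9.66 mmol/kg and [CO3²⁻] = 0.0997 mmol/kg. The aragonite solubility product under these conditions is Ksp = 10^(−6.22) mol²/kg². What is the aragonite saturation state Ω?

Ω = 1.60

Ksp = 10^(−6.22) = 6.026×10^-7
Ω = [Ca²⁺][CO3²⁻]/Ksp = (9.66×10^-3)(0.0997×10^-3) / 6.026×10^-7 = 1.60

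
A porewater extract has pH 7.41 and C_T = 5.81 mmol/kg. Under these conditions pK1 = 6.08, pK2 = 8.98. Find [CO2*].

[CO2*] = 0.253 mmol/kg

α₀ = 1 / (1 + K1/[H⁺] + K1K2/[H⁺]²) = 1 / (1 + 10^+1.33 + 10^-0.24)
   = 1 / (1 + 21.380 + 0.57544) = 1/22.955 = 0.04356
[CO2*] = α₀ × DIC = 0.04356 × 5.81 = 0.253 mmol/kg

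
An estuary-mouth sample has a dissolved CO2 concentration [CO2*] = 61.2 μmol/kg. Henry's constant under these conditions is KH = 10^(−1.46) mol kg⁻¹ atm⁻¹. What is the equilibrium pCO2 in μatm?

KH = 10^(−1.46) = 3.467×10^-2 mol kg⁻¹ atm⁻¹
pCO2 = [CO2*]/KH = 61.2×10^-6 / 3.467×10^-2 = 1.77×10^-3 atm = 1770 μatm

pCO2 = 1770 μatm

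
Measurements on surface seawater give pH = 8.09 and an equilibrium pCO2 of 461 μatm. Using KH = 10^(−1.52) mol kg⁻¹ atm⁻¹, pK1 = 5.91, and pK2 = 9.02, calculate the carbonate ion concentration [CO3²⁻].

[CO2*] = KH · pCO2 = 10^(−1.52) × 461×10^-6 = 1.392×10^-5 mol/kg
α₀ = 1/(1 + K1/[H⁺] + K1K2/[H⁺]²) = 1/(1 + 10^+2.18 + 10^+1.25) = 0.005878
DIC = [CO2*]/α₀ = 1.392×10^-5 / 0.005878 = 2.369 mmol/kg
[CO3²⁻] = α₂·DIC; α₂ = 0.1045, so [CO3²⁻] = 0.1045 × 2.369 = 0.248 mmol/kg

[CO3²⁻] = 0.248 mmol/kg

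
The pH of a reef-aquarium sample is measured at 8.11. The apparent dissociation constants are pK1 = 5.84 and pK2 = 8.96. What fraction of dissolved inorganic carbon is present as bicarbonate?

α₁ = 1 / (1 + [H⁺]/K1 + K2/[H⁺]) = 1 / (1 + 10^-2.27 + 10^-0.85)
   = 1 / (1 + 0.0053703 + 0.14125) = 1/1.1466 = 0.8721

α₁ = 0.872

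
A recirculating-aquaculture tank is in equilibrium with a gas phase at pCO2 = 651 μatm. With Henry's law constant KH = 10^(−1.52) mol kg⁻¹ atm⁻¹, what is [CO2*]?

[CO2*] = 19.7 μmol/kg

KH = 10^(−1.52) = 3.020×10^-2 mol kg⁻¹ atm⁻¹
[CO2*] = KH · pCO2 = 3.020×10^-2 × 651×10^-6 atm = 1.97×10^-5 mol/kg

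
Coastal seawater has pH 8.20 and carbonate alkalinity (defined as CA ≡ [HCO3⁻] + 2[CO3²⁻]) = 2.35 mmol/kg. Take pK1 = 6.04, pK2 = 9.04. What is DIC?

DIC = 2.10 mmol/kg

CA = [HCO3⁻] + 2[CO3²⁻] = (α₁ + 2α₂)·DIC
At pH 8.20: [H⁺]/K1 = 10^-2.16 = 0.0069183, K2/[H⁺] = 10^-0.84 = 0.14454
α₁ = 1/(1 + 0.0069183 + 0.14454) = 1/1.1515 = 0.8685; α₂ = α₁·K2/[H⁺] = 0.1255
α₁ + 2α₂ = 1.1195
DIC = CA / (α₁ + 2α₂) = 2.35 / 1.1195 = 2.10 mmol/kg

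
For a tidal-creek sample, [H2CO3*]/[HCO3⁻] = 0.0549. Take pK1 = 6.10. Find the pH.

From K1 = [H⁺][HCO3⁻]/[H2CO3*]:  pH = pK1 − log₁₀([H2CO3*]/[HCO3⁻])
log₁₀(0.0549) = -1.260
pH = 6.10 − (-1.260) = 7.36

pH = 7.36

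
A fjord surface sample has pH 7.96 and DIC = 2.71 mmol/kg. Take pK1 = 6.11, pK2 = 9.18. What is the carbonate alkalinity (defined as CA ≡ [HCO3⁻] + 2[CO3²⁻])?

CA = [HCO3⁻] + 2[CO3²⁻] = (α₁ + 2α₂)·DIC
At pH 7.96: [H⁺]/K1 = 10^-1.85 = 0.014125, K2/[H⁺] = 10^-1.22 = 0.060256
α₁ = 1/(1 + 0.014125 + 0.060256) = 1/1.0744 = 0.9308; α₂ = α₁·K2/[H⁺] = 0.05608
α₁ + 2α₂ = 1.0429
CA = 1.0429 × 2.71 = 2.83 mmol/kg

CA = 2.83 mmol/kg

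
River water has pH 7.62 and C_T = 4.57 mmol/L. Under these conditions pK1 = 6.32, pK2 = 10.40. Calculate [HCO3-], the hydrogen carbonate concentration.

[HCO3⁻] = 4.35 mmol/L

α₁ = 1 / (1 + [H⁺]/K1 + K2/[H⁺]) = 1 / (1 + 10^-1.30 + 10^-2.78)
   = 1 / (1 + 0.050119 + 0.0016596) = 1/1.0518 = 0.9508
[HCO3⁻] = α₁ × DIC = 0.9508 × 4.57 = 4.35 mmol/L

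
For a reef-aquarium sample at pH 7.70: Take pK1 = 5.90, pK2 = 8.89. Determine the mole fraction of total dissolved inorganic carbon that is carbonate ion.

α₂ = 0.0598

α₂ = 1 / (1 + [H⁺]/K2 + [H⁺]²/(K1K2)) = 1 / (1 + 10^+1.19 + 10^-0.61)
   = 1 / (1 + 15.488 + 0.24547) = 1/16.734 = 0.05976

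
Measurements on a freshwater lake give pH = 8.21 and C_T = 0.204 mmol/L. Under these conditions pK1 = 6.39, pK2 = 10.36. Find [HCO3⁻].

α₁ = 1 / (1 + [H⁺]/K1 + K2/[H⁺]) = 1 / (1 + 10^-1.82 + 10^-2.15)
   = 1 / (1 + 0.015136 + 0.0070795) = 1/1.0222 = 0.9783
[HCO3⁻] = α₁ × DIC = 0.9783 × 0.204 = 0.200 mmol/L

[HCO3⁻] = 0.200 mmol/L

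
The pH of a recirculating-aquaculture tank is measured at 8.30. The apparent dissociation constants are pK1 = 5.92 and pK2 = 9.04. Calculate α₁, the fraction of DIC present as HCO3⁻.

α₁ = 0.843

α₁ = 1 / (1 + [H⁺]/K1 + K2/[H⁺]) = 1 / (1 + 10^-2.38 + 10^-0.74)
   = 1 / (1 + 0.0041687 + 0.18197) = 1/1.1861 = 0.8431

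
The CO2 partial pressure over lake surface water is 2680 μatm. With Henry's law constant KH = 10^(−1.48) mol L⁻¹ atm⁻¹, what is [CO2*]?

KH = 10^(−1.48) = 3.311×10^-2 mol L⁻¹ atm⁻¹
[CO2*] = KH · pCO2 = 3.311×10^-2 × 2680×10^-6 atm = 8.87×10^-5 mol/L

[CO2*] = 88.7 μmol/L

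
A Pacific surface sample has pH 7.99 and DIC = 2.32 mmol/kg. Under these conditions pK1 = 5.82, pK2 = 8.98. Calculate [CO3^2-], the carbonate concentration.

α₂ = 1 / (1 + [H⁺]/K2 + [H⁺]²/(K1K2)) = 1 / (1 + 10^+0.99 + 10^-1.18)
   = 1 / (1 + 9.7724 + 0.066069) = 1/10.838 = 0.09226
[CO3²⁻] = α₂ × DIC = 0.09226 × 2.32 = 0.214 mmol/kg

[CO3²⁻] = 0.214 mmol/kg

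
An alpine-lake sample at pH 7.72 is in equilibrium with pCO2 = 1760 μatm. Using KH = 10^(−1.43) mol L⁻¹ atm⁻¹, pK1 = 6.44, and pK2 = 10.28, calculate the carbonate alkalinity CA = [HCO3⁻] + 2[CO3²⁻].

CA = 1.25 mmol/L

[CO2*] = KH · pCO2 = 10^(−1.43) × 1760×10^-6 = 6.539×10^-5 mol/L
α₀ = 1/(1 + K1/[H⁺] + K1K2/[H⁺]²) = 1/(1 + 10^+1.28 + 10^-1.28) = 0.04973
DIC = [CO2*]/α₀ = 6.539×10^-5 / 0.04973 = 1.315 mmol/L
CA = (α₁ + 2α₂)·DIC = (0.9477 + 2×0.002610) × 1.315 = 1.25 mmol/L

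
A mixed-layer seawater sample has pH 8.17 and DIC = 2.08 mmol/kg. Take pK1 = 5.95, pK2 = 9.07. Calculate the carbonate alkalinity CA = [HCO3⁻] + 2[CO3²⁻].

CA = [HCO3⁻] + 2[CO3²⁻] = (α₁ + 2α₂)·DIC
At pH 8.17: [H⁺]/K1 = 10^-2.22 = 0.0060256, K2/[H⁺] = 10^-0.90 = 0.12589
α₁ = 1/(1 + 0.0060256 + 0.12589) = 1/1.1319 = 0.8835; α₂ = α₁·K2/[H⁺] = 0.1112
α₁ + 2α₂ = 1.1059
CA = 1.1059 × 2.08 = 2.30 mmol/kg

CA = 2.30 mmol/kg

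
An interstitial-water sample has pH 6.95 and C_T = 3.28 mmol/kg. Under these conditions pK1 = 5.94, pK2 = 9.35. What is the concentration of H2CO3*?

α₀ = 1 / (1 + K1/[H⁺] + K1K2/[H⁺]²) = 1 / (1 + 10^+1.01 + 10^-1.39)
   = 1 / (1 + 10.233 + 0.040738) = 1/11.274 = 0.08870
[CO2*] = α₀ × DIC = 0.08870 × 3.28 = 0.291 mmol/kg

[CO2*] = 0.291 mmol/kg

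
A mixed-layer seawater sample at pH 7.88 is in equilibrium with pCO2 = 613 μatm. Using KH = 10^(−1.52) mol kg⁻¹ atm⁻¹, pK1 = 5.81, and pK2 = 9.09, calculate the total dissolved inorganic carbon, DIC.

DIC = 2.33 mmol/kg

[CO2*] = KH · pCO2 = 10^(−1.52) × 613×10^-6 = 1.851×10^-5 mol/kg
α₀ = 1/(1 + K1/[H⁺] + K1K2/[H⁺]²) = 1/(1 + 10^+2.07 + 10^+0.86) = 0.007953
DIC = [CO2*]/α₀ = 1.851×10^-5 / 0.007953 = 2.33 mmol/kg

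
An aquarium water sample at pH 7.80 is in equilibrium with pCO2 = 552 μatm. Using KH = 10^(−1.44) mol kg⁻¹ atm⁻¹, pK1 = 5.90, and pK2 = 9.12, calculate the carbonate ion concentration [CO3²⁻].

[CO2*] = KH · pCO2 = 10^(−1.44) × 552×10^-6 = 2.004×10^-5 mol/kg
α₀ = 1/(1 + K1/[H⁺] + K1K2/[H⁺]²) = 1/(1 + 10^+1.90 + 10^+0.58) = 0.01187
DIC = [CO2*]/α₀ = 2.004×10^-5 / 0.01187 = 1.688 mmol/kg
[CO3²⁻] = α₂·DIC; α₂ = 0.04513, so [CO3²⁻] = 0.04513 × 1.688 = 0.0762 mmol/kg

[CO3²⁻] = 0.0762 mmol/kg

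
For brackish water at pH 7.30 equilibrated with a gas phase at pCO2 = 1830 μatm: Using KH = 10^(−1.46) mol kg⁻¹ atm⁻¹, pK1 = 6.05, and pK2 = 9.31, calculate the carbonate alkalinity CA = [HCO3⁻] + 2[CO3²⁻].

[CO2*] = KH · pCO2 = 10^(−1.46) × 1830×10^-6 = 6.345×10^-5 mol/kg
α₀ = 1/(1 + K1/[H⁺] + K1K2/[H⁺]²) = 1/(1 + 10^+1.25 + 10^-0.76) = 0.05275
DIC = [CO2*]/α₀ = 6.345×10^-5 / 0.05275 = 1.203 mmol/kg
CA = (α₁ + 2α₂)·DIC = (0.9381 + 2×0.009167) × 1.203 = 1.15 mmol/kg

CA = 1.15 mmol/kg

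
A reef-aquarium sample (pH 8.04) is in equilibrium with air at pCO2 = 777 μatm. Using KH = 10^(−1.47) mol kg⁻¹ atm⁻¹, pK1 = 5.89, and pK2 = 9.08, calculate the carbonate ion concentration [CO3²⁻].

[CO2*] = KH · pCO2 = 10^(−1.47) × 777×10^-6 = 2.633×10^-5 mol/kg
α₀ = 1/(1 + K1/[H⁺] + K1K2/[H⁺]²) = 1/(1 + 10^+2.15 + 10^+1.11) = 0.006446
DIC = [CO2*]/α₀ = 2.633×10^-5 / 0.006446 = 4.084 mmol/kg
[CO3²⁻] = α₂·DIC; α₂ = 0.08304, so [CO3²⁻] = 0.08304 × 4.084 = 0.339 mmol/kg

[CO3²⁻] = 0.339 mmol/kg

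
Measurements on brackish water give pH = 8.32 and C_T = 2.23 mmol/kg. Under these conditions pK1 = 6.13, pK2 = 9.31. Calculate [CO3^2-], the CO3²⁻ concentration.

[CO3²⁻] = 0.206 mmol/kg

α₂ = 1 / (1 + [H⁺]/K2 + [H⁺]²/(K1K2)) = 1 / (1 + 10^+0.99 + 10^-1.20)
   = 1 / (1 + 9.7724 + 0.063096) = 1/10.835 = 0.09229
[CO3²⁻] = α₂ × DIC = 0.09229 × 2.23 = 0.206 mmol/kg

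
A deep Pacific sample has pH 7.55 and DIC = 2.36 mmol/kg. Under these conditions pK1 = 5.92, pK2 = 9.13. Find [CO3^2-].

[CO3²⁻] = 0.0591 mmol/kg

α₂ = 1 / (1 + [H⁺]/K2 + [H⁺]²/(K1K2)) = 1 / (1 + 10^+1.58 + 10^-0.05)
   = 1 / (1 + 38.019 + 0.89125) = 1/39.910 = 0.02506
[CO3²⁻] = α₂ × DIC = 0.02506 × 2.36 = 0.0591 mmol/kg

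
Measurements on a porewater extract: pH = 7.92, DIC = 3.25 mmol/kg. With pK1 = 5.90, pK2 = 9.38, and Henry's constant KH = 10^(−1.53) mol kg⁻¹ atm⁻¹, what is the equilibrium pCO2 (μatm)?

α₀ = 1 / (1 + K1/[H⁺] + K1K2/[H⁺]²) = 1 / (1 + 10^+2.02 + 10^+0.56)
   = 1 / (1 + 104.71 + 3.6308) = 1/109.34 = 0.009145
[CO2*] = α₀ × DIC = 0.009145 × 3.25 = 0.02972 mmol/kg
pCO2 = [CO2*]/KH = 2.972×10^-5 / 2.951×10^-2 = 1010 μatm

pCO2 = 1010 μatm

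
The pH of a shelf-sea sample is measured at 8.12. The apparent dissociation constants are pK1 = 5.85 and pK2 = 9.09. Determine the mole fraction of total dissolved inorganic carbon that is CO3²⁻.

α₂ = 0.0963

α₂ = 1 / (1 + [H⁺]/K2 + [H⁺]²/(K1K2)) = 1 / (1 + 10^+0.97 + 10^-1.30)
   = 1 / (1 + 9.3325 + 0.050119) = 1/10.383 = 0.09631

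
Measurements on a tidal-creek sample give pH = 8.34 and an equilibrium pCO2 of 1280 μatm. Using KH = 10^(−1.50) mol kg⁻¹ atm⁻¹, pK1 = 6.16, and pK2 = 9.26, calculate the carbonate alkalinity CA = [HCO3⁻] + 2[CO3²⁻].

CA = 7.60 mmol/kg

[CO2*] = KH · pCO2 = 10^(−1.50) × 1280×10^-6 = 4.048×10^-5 mol/kg
α₀ = 1/(1 + K1/[H⁺] + K1K2/[H⁺]²) = 1/(1 + 10^+2.18 + 10^+1.26) = 0.005863
DIC = [CO2*]/α₀ = 4.048×10^-5 / 0.005863 = 6.904 mmol/kg
CA = (α₁ + 2α₂)·DIC = (0.8874 + 2×0.1067) × 6.904 = 7.60 mmol/kg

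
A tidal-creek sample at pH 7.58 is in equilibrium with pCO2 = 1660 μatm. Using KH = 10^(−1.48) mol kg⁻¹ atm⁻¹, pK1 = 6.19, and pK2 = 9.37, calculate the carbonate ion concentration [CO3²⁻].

[CO3²⁻] = 0.0219 mmol/kg

[CO2*] = KH · pCO2 = 10^(−1.48) × 1660×10^-6 = 5.497×10^-5 mol/kg
α₀ = 1/(1 + K1/[H⁺] + K1K2/[H⁺]²) = 1/(1 + 10^+1.39 + 10^-0.40) = 0.03854
DIC = [CO2*]/α₀ = 5.497×10^-5 / 0.03854 = 1.426 mmol/kg
[CO3²⁻] = α₂·DIC; α₂ = 0.01534, so [CO3²⁻] = 0.01534 × 1.426 = 0.0219 mmol/kg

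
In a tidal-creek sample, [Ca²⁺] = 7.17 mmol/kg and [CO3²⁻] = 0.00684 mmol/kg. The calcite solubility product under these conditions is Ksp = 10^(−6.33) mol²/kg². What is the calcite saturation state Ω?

Ω = 0.105

Ksp = 10^(−6.33) = 4.677×10^-7
Ω = [Ca²⁺][CO3²⁻]/Ksp = (7.17×10^-3)(0.00684×10^-3) / 4.677×10^-7 = 0.105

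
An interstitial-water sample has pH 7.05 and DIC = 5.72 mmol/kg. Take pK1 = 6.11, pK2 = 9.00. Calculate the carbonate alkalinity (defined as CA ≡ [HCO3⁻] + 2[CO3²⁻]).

CA = [HCO3⁻] + 2[CO3²⁻] = (α₁ + 2α₂)·DIC
At pH 7.05: [H⁺]/K1 = 10^-0.94 = 0.11482, K2/[H⁺] = 10^-1.95 = 0.011220
α₁ = 1/(1 + 0.11482 + 0.011220) = 1/1.1260 = 0.8881; α₂ = α₁·K2/[H⁺] = 0.009964
α₁ + 2α₂ = 0.9080
CA = 0.9080 × 5.72 = 5.19 mmol/kg

CA = 5.19 mmol/kg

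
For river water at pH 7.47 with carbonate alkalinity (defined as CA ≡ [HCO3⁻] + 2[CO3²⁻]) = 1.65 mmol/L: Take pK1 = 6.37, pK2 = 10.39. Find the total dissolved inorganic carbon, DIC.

DIC = 1.78 mmol/L

CA = [HCO3⁻] + 2[CO3²⁻] = (α₁ + 2α₂)·DIC
At pH 7.47: [H⁺]/K1 = 10^-1.10 = 0.079433, K2/[H⁺] = 10^-2.92 = 0.0012023
α₁ = 1/(1 + 0.079433 + 0.0012023) = 1/1.0806 = 0.9254; α₂ = α₁·K2/[H⁺] = 0.001113
α₁ + 2α₂ = 0.9276
DIC = CA / (α₁ + 2α₂) = 1.65 / 0.9276 = 1.78 mmol/L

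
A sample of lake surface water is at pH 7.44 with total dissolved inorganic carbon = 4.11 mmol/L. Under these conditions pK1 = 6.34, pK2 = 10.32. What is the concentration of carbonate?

α₂ = 1 / (1 + [H⁺]/K2 + [H⁺]²/(K1K2)) = 1 / (1 + 10^+2.88 + 10^+1.78)
   = 1 / (1 + 758.58 + 60.256) = 1/819.83 = 0.001220
[CO3²⁻] = α₂ × DIC = 0.001220 × 4.11 = 0.00501 mmol/L = 5.01 μmol/L

[CO3²⁻] = 5.01 μmol/L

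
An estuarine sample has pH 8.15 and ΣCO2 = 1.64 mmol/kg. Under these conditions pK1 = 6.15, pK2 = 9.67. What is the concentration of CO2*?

α₀ = 1 / (1 + K1/[H⁺] + K1K2/[H⁺]²) = 1 / (1 + 10^+2.00 + 10^+0.48)
   = 1 / (1 + 100.00 + 3.0200) = 1/104.02 = 0.009614
[CO2*] = α₀ × DIC = 0.009614 × 1.64 = 0.0158 mmol/kg = 15.8 μmol/kg

[CO2*] = 15.8 μmol/kg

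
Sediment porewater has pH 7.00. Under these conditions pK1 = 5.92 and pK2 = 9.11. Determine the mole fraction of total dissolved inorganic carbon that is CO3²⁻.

α₂ = 0.00712

α₂ = 1 / (1 + [H⁺]/K2 + [H⁺]²/(K1K2)) = 1 / (1 + 10^+2.11 + 10^+1.03)
   = 1 / (1 + 128.82 + 10.715) = 1/140.54 = 0.007115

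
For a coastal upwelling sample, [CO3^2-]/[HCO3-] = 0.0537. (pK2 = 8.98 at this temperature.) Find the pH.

pH = 7.71

From K2 = [H⁺][CO3^2-]/[HCO3-]:  pH = pK2 + log₁₀([CO3^2-]/[HCO3-])
log₁₀(0.0537) = -1.270
pH = 8.98 + (-1.270) = 7.71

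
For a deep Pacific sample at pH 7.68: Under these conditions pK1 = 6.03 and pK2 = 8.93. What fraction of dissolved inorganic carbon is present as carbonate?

α₂ = 0.0521

α₂ = 1 / (1 + [H⁺]/K2 + [H⁺]²/(K1K2)) = 1 / (1 + 10^+1.25 + 10^-0.40)
   = 1 / (1 + 17.783 + 0.39811) = 1/19.181 = 0.05214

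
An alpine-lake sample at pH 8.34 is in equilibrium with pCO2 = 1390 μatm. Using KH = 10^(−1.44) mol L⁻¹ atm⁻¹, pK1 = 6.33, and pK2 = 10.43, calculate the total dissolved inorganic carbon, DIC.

DIC = 5.26 mmol/L

[CO2*] = KH · pCO2 = 10^(−1.44) × 1390×10^-6 = 5.047×10^-5 mol/L
α₀ = 1/(1 + K1/[H⁺] + K1K2/[H⁺]²) = 1/(1 + 10^+2.01 + 10^-0.08) = 0.009601
DIC = [CO2*]/α₀ = 5.047×10^-5 / 0.009601 = 5.26 mmol/L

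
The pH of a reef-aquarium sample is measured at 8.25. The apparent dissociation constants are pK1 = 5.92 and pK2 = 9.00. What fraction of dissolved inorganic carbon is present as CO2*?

α₀ = 0.00396

α₀ = 1 / (1 + K1/[H⁺] + K1K2/[H⁺]²) = 1 / (1 + 10^+2.33 + 10^+1.58)
   = 1 / (1 + 213.80 + 38.019) = 1/252.82 = 0.003955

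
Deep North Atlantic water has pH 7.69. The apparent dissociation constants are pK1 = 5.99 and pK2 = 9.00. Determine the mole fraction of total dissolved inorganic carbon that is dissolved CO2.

α₀ = 0.0187

α₀ = 1 / (1 + K1/[H⁺] + K1K2/[H⁺]²) = 1 / (1 + 10^+1.70 + 10^+0.39)
   = 1 / (1 + 50.119 + 2.4547) = 1/53.573 = 0.01867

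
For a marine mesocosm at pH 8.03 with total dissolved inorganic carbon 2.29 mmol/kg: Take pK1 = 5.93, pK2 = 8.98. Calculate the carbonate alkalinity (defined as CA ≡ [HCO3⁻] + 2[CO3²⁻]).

CA = [HCO3⁻] + 2[CO3²⁻] = (α₁ + 2α₂)·DIC
At pH 8.03: [H⁺]/K1 = 10^-2.10 = 0.0079433, K2/[H⁺] = 10^-0.95 = 0.11220
α₁ = 1/(1 + 0.0079433 + 0.11220) = 1/1.1201 = 0.8927; α₂ = α₁·K2/[H⁺] = 0.1002
α₁ + 2α₂ = 1.0931
CA = 1.0931 × 2.29 = 2.50 mmol/kg

CA = 2.50 mmol/kg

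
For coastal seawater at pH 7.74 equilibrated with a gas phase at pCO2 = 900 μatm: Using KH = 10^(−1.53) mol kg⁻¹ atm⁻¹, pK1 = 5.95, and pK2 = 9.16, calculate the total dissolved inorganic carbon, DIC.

[CO2*] = KH · pCO2 = 10^(−1.53) × 900×10^-6 = 2.656×10^-5 mol/kg
α₀ = 1/(1 + K1/[H⁺] + K1K2/[H⁺]²) = 1/(1 + 10^+1.79 + 10^+0.37) = 0.01538
DIC = [CO2*]/α₀ = 2.656×10^-5 / 0.01538 = 1.73 mmol/kg

DIC = 1.73 mmol/kg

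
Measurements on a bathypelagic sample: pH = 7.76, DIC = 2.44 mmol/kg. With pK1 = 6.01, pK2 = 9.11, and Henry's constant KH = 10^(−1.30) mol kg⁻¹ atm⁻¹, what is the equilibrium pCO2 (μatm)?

pCO2 = 815 μatm

α₀ = 1 / (1 + K1/[H⁺] + K1K2/[H⁺]²) = 1 / (1 + 10^+1.75 + 10^+0.40)
   = 1 / (1 + 56.234 + 2.5119) = 1/59.746 = 0.01674
[CO2*] = α₀ × DIC = 0.01674 × 2.44 = 0.04084 mmol/kg
pCO2 = [CO2*]/KH = 4.084×10^-5 / 5.012×10^-2 = 815 μatm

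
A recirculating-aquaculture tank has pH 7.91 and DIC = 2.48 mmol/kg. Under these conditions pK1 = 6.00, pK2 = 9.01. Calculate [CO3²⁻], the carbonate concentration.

[CO3²⁻] = 0.180 mmol/kg

α₂ = 1 / (1 + [H⁺]/K2 + [H⁺]²/(K1K2)) = 1 / (1 + 10^+1.10 + 10^-0.81)
   = 1 / (1 + 12.589 + 0.15488) = 1/13.744 = 0.07276
[CO3²⁻] = α₂ × DIC = 0.07276 × 2.48 = 0.180 mmol/kg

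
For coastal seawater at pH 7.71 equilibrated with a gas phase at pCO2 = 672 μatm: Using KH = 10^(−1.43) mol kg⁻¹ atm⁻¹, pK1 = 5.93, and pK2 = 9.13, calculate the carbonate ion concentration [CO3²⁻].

[CO2*] = KH · pCO2 = 10^(−1.43) × 672×10^-6 = 2.497×10^-5 mol/kg
α₀ = 1/(1 + K1/[H⁺] + K1K2/[H⁺]²) = 1/(1 + 10^+1.78 + 10^+0.36) = 0.01574
DIC = [CO2*]/α₀ = 2.497×10^-5 / 0.01574 = 1.587 mmol/kg
[CO3²⁻] = α₂·DIC; α₂ = 0.03605, so [CO3²⁻] = 0.03605 × 1.587 = 0.0572 mmol/kg

[CO3²⁻] = 0.0572 mmol/kg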